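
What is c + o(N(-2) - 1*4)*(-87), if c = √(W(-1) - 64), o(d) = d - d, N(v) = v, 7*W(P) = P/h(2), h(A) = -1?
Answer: I*√3129/7 ≈ 7.9911*I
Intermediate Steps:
W(P) = -P/7 (W(P) = (P/(-1))/7 = (P*(-1))/7 = (-P)/7 = -P/7)
o(d) = 0
c = I*√3129/7 (c = √(-⅐*(-1) - 64) = √(⅐ - 64) = √(-447/7) = I*√3129/7 ≈ 7.9911*I)
c + o(N(-2) - 1*4)*(-87) = I*√3129/7 + 0*(-87) = I*√3129/7 + 0 = I*√3129/7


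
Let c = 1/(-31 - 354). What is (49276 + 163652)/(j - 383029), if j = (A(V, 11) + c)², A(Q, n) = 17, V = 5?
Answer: -10520417600/18910549863 ≈ -0.55632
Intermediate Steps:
c = -1/385 (c = 1/(-385) = -1/385 ≈ -0.0025974)
j = 42823936/148225 (j = (17 - 1/385)² = (6544/385)² = 42823936/148225 ≈ 288.91)
(49276 + 163652)/(j - 383029) = (49276 + 163652)/(42823936/148225 - 383029) = 212928/(-56731649589/148225) = 212928*(-148225/56731649589) = -10520417600/18910549863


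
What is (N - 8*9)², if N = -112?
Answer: 33856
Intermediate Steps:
(N - 8*9)² = (-112 - 8*9)² = (-112 - 72)² = (-184)² = 33856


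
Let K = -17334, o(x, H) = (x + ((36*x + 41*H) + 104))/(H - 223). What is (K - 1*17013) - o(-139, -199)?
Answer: -7253816/211 ≈ -34378.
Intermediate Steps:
o(x, H) = (104 + 37*x + 41*H)/(-223 + H) (o(x, H) = (x + (104 + 36*x + 41*H))/(-223 + H) = (104 + 37*x + 41*H)/(-223 + H))
(K - 1*17013) - o(-139, -199) = (-17334 - 1*17013) - (104 + 37*(-139) + 41*(-199))/(-223 - 199) = (-17334 - 17013) - (104 - 5143 - 8159)/(-422) = -34347 - (-1)*(-13198)/422 = -34347 - 1*6599/211 = -34347 - 6599/211 = -7253816/211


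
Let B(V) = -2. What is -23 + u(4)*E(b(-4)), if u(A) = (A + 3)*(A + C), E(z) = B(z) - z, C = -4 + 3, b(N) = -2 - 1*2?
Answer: 19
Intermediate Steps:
b(N) = -4 (b(N) = -2 - 2 = -4)
C = -1
E(z) = -2 - z
u(A) = (-1 + A)*(3 + A) (u(A) = (A + 3)*(A - 1) = (3 + A)*(-1 + A) = (-1 + A)*(3 + A))
-23 + u(4)*E(b(-4)) = -23 + (-3 + 4**2 + 2*4)*(-2 - 1*(-4)) = -23 + (-3 + 16 + 8)*(-2 + 4) = -23 + 21*2 = -23 + 42 = 19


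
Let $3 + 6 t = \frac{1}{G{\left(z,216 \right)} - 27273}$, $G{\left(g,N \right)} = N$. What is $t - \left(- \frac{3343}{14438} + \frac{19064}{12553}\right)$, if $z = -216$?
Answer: $- \frac{26291496029767}{14711449410594} \approx -1.7871$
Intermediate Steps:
$t = - \frac{40586}{81171}$ ($t = - \frac{1}{2} + \frac{1}{6 \left(216 - 27273\right)} = - \frac{1}{2} + \frac{1}{6 \left(-27057\right)} = - \frac{1}{2} + \frac{1}{6} \left(- \frac{1}{27057}\right) = - \frac{1}{2} - \frac{1}{162342} = - \frac{40586}{81171} \approx -0.50001$)
$t - \left(- \frac{3343}{14438} + \frac{19064}{12553}\right) = - \frac{40586}{81171} - \left(- \frac{3343}{14438} + \frac{19064}{12553}\right) = - \frac{40586}{81171} - \frac{233281353}{181240214} = - \frac{26291496029767}{14711449410594}$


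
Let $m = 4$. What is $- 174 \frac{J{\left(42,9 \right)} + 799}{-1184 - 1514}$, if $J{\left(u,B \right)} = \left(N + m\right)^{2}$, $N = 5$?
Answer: $\frac{76560}{1349} \approx 56.753$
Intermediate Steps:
$J{\left(u,B \right)} = 81$ ($J{\left(u,B \right)} = \left(5 + 4\right)^{2} = 9^{2} = 81$)
$- 174 \frac{J{\left(42,9 \right)} + 799}{-1184 - 1514} = - 174 \frac{81 + 799}{-1184 - 1514} = - 174 \frac{880}{-2698} = - 174 \cdot 880 \left(- \frac{1}{2698}\right) = \left(-174\right) \left(- \frac{440}{1349}\right) = \frac{76560}{1349}$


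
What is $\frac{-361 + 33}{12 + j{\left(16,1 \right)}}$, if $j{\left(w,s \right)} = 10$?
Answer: $- \frac{164}{11} \approx -14.909$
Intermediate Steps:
$\frac{-361 + 33}{12 + j{\left(16,1 \right)}} = \frac{-361 + 33}{12 + 10} = - \frac{328}{22} = \left(-328\right) \frac{1}{22} = - \frac{164}{11}$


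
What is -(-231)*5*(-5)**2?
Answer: 28875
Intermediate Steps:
-(-231)*5*(-5)**2 = -33*(-35)*25 = 1155*25 = 28875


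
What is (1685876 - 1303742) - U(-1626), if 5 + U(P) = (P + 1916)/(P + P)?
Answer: 621358159/1626 ≈ 3.8214e+5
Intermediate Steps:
U(P) = -5 + (1916 + P)/(2*P) (U(P) = -5 + (P + 1916)/(P + P) = -5 + (1916 + P)/((2*P)) = -5 + (1916 + P)*(1/(2*P)) = -5 + (1916 + P)/(2*P))
(1685876 - 1303742) - U(-1626) = (1685876 - 1303742) - (-9/2 + 958/(-1626)) = 382134 - (-9/2 + 958*(-1/1626)) = 382134 - (-9/2 - 479/813) = 382134 - 1*(-8275/1626) = 382134 + 8275/1626 = 621358159/1626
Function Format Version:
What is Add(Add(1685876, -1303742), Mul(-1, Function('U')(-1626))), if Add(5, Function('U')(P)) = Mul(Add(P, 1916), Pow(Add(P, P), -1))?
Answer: Rational(621358159, 1626) ≈ 3.8214e+5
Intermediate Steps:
Function('U')(P) = Add(-5, Mul(Rational(1, 2), Pow(P, -1), Add(1916, P))) (Function('U')(P) = Add(-5, Mul(Add(P, 1916), Pow(Add(P, P), -1))) = Add(-5, Mul(Add(1916, P), Pow(Mul(2, P), -1))) = Add(-5, Mul(Add(1916, P), Mul(Rational(1, 2), Pow(P, -1)))) = Add(-5, Mul(Rational(1, 2), Pow(P, -1), Add(1916, P))))
Add(Add(1685876, -1303742), Mul(-1, Function('U')(-1626))) = Add(Add(1685876, -1303742), Mul(-1, Add(Rational(-9, 2), Mul(958, Pow(-1626, -1))))) = Add(382134, Mul(-1, Add(Rational(-9, 2), Mul(958, Rational(-1, 1626))))) = Add(382134, Mul(-1, Add(Rational(-9, 2), Rational(-479, 813)))) = Add(382134, Mul(-1, Rational(-8275, 1626))) = Add(382134, Rational(8275, 1626)) = Rational(621358159, 1626)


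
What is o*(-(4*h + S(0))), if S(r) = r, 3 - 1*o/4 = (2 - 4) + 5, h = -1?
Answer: 0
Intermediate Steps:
o = 0 (o = 12 - 4*((2 - 4) + 5) = 12 - 4*(-2 + 5) = 12 - 4*3 = 12 - 12 = 0)
o*(-(4*h + S(0))) = 0*(-(4*(-1) + 0)) = 0*(-(-4 + 0)) = 0*(-1*(-4)) = 0*4 = 0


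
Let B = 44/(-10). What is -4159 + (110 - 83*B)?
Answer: -18419/5 ≈ -3683.8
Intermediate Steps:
B = -22/5 (B = 44*(-⅒) = -22/5 ≈ -4.4000)
-4159 + (110 - 83*B) = -4159 + (110 - 83*(-22/5)) = -4159 + (110 + 1826/5) = -4159 + 2376/5 = -18419/5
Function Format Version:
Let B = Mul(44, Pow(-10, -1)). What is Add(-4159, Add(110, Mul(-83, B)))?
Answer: Rational(-18419, 5) ≈ -3683.8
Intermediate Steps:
B = Rational(-22, 5) (B = Mul(44, Rational(-1, 10)) = Rational(-22, 5) ≈ -4.4000)
Add(-4159, Add(110, Mul(-83, B))) = Add(-4159, Add(110, Mul(-83, Rational(-22, 5)))) = Add(-4159, Add(110, Rational(1826, 5))) = Add(-4159, Rational(2376, 5)) = Rational(-18419, 5)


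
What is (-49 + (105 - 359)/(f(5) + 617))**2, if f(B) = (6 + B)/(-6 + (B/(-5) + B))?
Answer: 3652389225/1495729 ≈ 2441.9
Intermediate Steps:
f(B) = (6 + B)/(-6 + 4*B/5) (f(B) = (6 + B)/(-6 + (B*(-1/5) + B)) = (6 + B)/(-6 + (-B/5 + B)) = (6 + B)/(-6 + 4*B/5))
(-49 + (105 - 359)/(f(5) + 617))**2 = (-49 + (105 - 359)/(5*(6 + 5)/(2*(-15 + 2*5)) + 617))**2 = (-49 - 254/((5/2)*11/(-15 + 10) + 617))**2 = (-49 - 254/((5/2)*11/(-5) + 617))**2 = (-49 - 254/((5/2)*(-1/5)*11 + 617))**2 = (-49 - 254/(-11/2 + 617))**2 = (-49 - 254/1223/2)**2 = (-49 - 254*2/1223)**2 = (-49 - 508/1223)**2 = (-60435/1223)**2 = 3652389225/1495729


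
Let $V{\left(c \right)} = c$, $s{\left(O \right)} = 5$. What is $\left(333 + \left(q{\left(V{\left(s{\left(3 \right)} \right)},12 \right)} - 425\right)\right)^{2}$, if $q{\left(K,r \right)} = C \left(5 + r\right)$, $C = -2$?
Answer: $15876$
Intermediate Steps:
$q{\left(K,r \right)} = -10 - 2 r$ ($q{\left(K,r \right)} = - 2 \left(5 + r\right) = -10 - 2 r$)
$\left(333 + \left(q{\left(V{\left(s{\left(3 \right)} \right)},12 \right)} - 425\right)\right)^{2} = \left(333 - 459\right)^{2} = \left(-126\right)^{2} = 15876$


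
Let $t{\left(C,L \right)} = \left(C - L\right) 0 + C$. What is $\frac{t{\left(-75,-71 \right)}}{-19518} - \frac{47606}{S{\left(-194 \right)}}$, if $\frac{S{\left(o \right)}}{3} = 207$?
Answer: $- \frac{309709111}{4040226} \approx -76.656$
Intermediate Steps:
$S{\left(o \right)} = 621$ ($S{\left(o \right)} = 3 \cdot 207 = 621$)
$t{\left(C,L \right)} = C$ ($t{\left(C,L \right)} = 0 + C = C$)
$\frac{t{\left(-75,-71 \right)}}{-19518} - \frac{47606}{S{\left(-194 \right)}} = - \frac{75}{-19518} - \frac{47606}{621} = \left(-75\right) \left(- \frac{1}{19518}\right) - \frac{47606}{621} = \frac{25}{6506} - \frac{47606}{621} = - \frac{309709111}{4040226}$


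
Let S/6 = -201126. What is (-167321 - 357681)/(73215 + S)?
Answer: 525002/1133541 ≈ 0.46315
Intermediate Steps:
S = -1206756 (S = 6*(-201126) = -1206756)
(-167321 - 357681)/(73215 + S) = (-167321 - 357681)/(73215 - 1206756) = -525002/(-1133541) = -525002*(-1/1133541) = 525002/1133541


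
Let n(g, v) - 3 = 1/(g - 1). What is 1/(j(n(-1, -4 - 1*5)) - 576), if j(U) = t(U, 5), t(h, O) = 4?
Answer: -1/572 ≈ -0.0017483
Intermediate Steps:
n(g, v) = 3 + 1/(-1 + g) (n(g, v) = 3 + 1/(g - 1) = 3 + 1/(-1 + g))
j(U) = 4
1/(j(n(-1, -4 - 1*5)) - 576) = 1/(4 - 576) = 1/(-572) = -1/572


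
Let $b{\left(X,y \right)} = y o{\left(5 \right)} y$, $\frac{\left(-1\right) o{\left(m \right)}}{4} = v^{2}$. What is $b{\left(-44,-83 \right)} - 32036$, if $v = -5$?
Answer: $-720936$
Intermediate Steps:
$o{\left(m \right)} = -100$ ($o{\left(m \right)} = - 4 \left(-5\right)^{2} = \left(-4\right) 25 = -100$)
$b{\left(X,y \right)} = - 100 y^{2}$ ($b{\left(X,y \right)} = y \left(-100\right) y = - 100 y y = - 100 y^{2}$)
$b{\left(-44,-83 \right)} - 32036 = - 100 \left(-83\right)^{2} - 32036 = \left(-100\right) 6889 - 32036 = -688900 - 32036 = -720936$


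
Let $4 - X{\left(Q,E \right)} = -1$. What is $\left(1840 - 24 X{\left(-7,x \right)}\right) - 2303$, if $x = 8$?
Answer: $-583$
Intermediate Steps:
$X{\left(Q,E \right)} = 5$ ($X{\left(Q,E \right)} = 4 - -1 = 4 + 1 = 5$)
$\left(1840 - 24 X{\left(-7,x \right)}\right) - 2303 = \left(1840 - 120\right) - 2303 = 1720 - 2303 = -583$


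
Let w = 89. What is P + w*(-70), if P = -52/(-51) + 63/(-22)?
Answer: -6992129/1122 ≈ -6231.8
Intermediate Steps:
P = -2069/1122 (P = -52*(-1/51) + 63*(-1/22) = 52/51 - 63/22 = -2069/1122 ≈ -1.8440)
P + w*(-70) = -2069/1122 + 89*(-70) = -2069/1122 - 6230 = -6992129/1122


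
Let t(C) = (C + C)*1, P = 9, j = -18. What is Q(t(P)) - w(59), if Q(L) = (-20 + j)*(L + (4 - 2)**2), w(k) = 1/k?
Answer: -49325/59 ≈ -836.02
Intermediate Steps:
t(C) = 2*C (t(C) = (2*C)*1 = 2*C)
Q(L) = -152 - 38*L (Q(L) = (-20 - 18)*(L + (4 - 2)**2) = -38*(L + 2**2) = -38*(L + 4) = -38*(4 + L) = -152 - 38*L)
Q(t(P)) - w(59) = (-152 - 76*9) - 1/59 = (-152 - 38*18) - 1*1/59 = (-152 - 684) - 1/59 = -836 - 1/59 = -49325/59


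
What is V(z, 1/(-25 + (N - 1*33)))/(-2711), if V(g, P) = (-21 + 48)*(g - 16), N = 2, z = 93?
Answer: -2079/2711 ≈ -0.76688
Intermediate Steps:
V(g, P) = -432 + 27*g (V(g, P) = 27*(-16 + g) = -432 + 27*g)
V(z, 1/(-25 + (N - 1*33)))/(-2711) = (-432 + 27*93)/(-2711) = (-432 + 2511)*(-1/2711) = 2079*(-1/2711) = -2079/2711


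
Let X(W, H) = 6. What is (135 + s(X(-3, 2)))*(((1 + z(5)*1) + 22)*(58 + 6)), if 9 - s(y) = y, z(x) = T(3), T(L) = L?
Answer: 229632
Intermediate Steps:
z(x) = 3
s(y) = 9 - y
(135 + s(X(-3, 2)))*(((1 + z(5)*1) + 22)*(58 + 6)) = (135 + (9 - 1*6))*(((1 + 3*1) + 22)*(58 + 6)) = (135 + (9 - 6))*(((1 + 3) + 22)*64) = (135 + 3)*((4 + 22)*64) = 138*(26*64) = 138*1664 = 229632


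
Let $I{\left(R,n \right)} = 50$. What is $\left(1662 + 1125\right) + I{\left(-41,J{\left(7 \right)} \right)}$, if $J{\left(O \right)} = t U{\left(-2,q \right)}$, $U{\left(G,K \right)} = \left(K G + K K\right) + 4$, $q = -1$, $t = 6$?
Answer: $2837$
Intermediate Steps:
$U{\left(G,K \right)} = 4 + K^{2} + G K$ ($U{\left(G,K \right)} = \left(G K + K^{2}\right) + 4 = \left(K^{2} + G K\right) + 4 = 4 + K^{2} + G K$)
$J{\left(O \right)} = 42$ ($J{\left(O \right)} = 6 \left(4 + \left(-1\right)^{2} - -2\right) = 6 \left(4 + 1 + 2\right) = 6 \cdot 7 = 42$)
$\left(1662 + 1125\right) + I{\left(-41,J{\left(7 \right)} \right)} = \left(1662 + 1125\right) + 50 = 2787 + 50 = 2837$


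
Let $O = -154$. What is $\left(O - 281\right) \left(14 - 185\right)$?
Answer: $74385$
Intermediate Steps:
$\left(O - 281\right) \left(14 - 185\right) = \left(-154 - 281\right) \left(14 - 185\right) = - 435 \left(14 - 185\right) = \left(-435\right) \left(-171\right) = 74385$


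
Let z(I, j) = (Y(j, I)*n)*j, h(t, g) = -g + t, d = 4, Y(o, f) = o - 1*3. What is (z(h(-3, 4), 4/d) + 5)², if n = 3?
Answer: 1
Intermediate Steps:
Y(o, f) = -3 + o (Y(o, f) = o - 3 = -3 + o)
h(t, g) = t - g
z(I, j) = j*(-9 + 3*j) (z(I, j) = ((-3 + j)*3)*j = (-9 + 3*j)*j = j*(-9 + 3*j))
(z(h(-3, 4), 4/d) + 5)² = (3*(4/4)*(-3 + 4/4) + 5)² = (3*(4*(¼))*(-3 + 4*(¼)) + 5)² = (3*1*(-3 + 1) + 5)² = (3*1*(-2) + 5)² = (-6 + 5)² = (-1)² = 1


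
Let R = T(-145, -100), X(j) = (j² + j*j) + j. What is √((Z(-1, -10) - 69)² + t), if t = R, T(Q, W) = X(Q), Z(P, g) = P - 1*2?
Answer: 217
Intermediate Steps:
Z(P, g) = -2 + P (Z(P, g) = P - 2 = -2 + P)
X(j) = j + 2*j² (X(j) = (j² + j²) + j = 2*j² + j = j + 2*j²)
T(Q, W) = Q*(1 + 2*Q)
R = 41905 (R = -145*(1 + 2*(-145)) = -145*(1 - 290) = -145*(-289) = 41905)
t = 41905
√((Z(-1, -10) - 69)² + t) = √(((-2 - 1) - 69)² + 41905) = √((-3 - 69)² + 41905) = √((-72)² + 41905) = √(5184 + 41905) = √47089 = 217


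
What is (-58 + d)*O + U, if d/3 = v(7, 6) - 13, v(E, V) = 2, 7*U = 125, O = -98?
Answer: 62551/7 ≈ 8935.9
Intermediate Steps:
U = 125/7 (U = (1/7)*125 = 125/7 ≈ 17.857)
d = -33 (d = 3*(2 - 13) = 3*(-11) = -33)
(-58 + d)*O + U = (-58 - 33)*(-98) + 125/7 = -91*(-98) + 125/7 = 8918 + 125/7 = 62551/7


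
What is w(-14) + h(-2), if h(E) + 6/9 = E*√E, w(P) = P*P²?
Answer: -8234/3 - 2*I*√2 ≈ -2744.7 - 2.8284*I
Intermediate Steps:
w(P) = P³
h(E) = -⅔ + E^(3/2) (h(E) = -⅔ + E*√E = -⅔ + E^(3/2))
w(-14) + h(-2) = (-14)³ + (-⅔ + (-2)^(3/2)) = -2744 + (-⅔ - 2*I*√2) = -8234/3 - 2*I*√2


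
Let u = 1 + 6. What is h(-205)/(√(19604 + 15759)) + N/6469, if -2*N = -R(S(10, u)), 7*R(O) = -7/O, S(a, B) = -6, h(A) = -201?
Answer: 1/77628 - 201*√35363/35363 ≈ -1.0688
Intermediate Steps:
u = 7
R(O) = -1/O (R(O) = (-7/O)/7 = -1/O)
N = 1/12 (N = -(-1)*(-1/(-6))/2 = -(-1)*(-1*(-⅙))/2 = -(-1)/(2*6) = -½*(-⅙) = 1/12 ≈ 0.083333)
h(-205)/(√(19604 + 15759)) + N/6469 = -201/√(19604 + 15759) + (1/12)/6469 = -201*√35363/35363 + (1/12)*(1/6469) = -201*√35363/35363 + 1/77628 = 1/77628 - 201*√35363/35363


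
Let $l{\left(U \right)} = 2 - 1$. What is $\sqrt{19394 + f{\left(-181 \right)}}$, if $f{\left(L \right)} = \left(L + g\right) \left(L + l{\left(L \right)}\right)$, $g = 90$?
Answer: $\sqrt{35774} \approx 189.14$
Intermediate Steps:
$l{\left(U \right)} = 1$ ($l{\left(U \right)} = 2 - 1 = 1$)
$f{\left(L \right)} = \left(1 + L\right) \left(90 + L\right)$ ($f{\left(L \right)} = \left(L + 90\right) \left(L + 1\right) = \left(90 + L\right) \left(1 + L\right) = \left(1 + L\right) \left(90 + L\right)$)
$\sqrt{19394 + f{\left(-181 \right)}} = \sqrt{19394 + \left(90 + \left(-181\right)^{2} + 91 \left(-181\right)\right)} = \sqrt{19394 + \left(90 + 32761 - 16471\right)} = \sqrt{19394 + 16380} = \sqrt{35774}$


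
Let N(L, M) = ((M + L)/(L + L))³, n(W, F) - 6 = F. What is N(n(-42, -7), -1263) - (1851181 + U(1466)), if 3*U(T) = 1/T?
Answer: 1102071893225/4398 ≈ 2.5058e+8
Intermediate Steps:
n(W, F) = 6 + F
U(T) = 1/(3*T)
N(L, M) = (L + M)³/(8*L³) (N(L, M) = ((L + M)/((2*L)))³ = ((L + M)*(1/(2*L)))³ = ((L + M)/(2*L))³ = (L + M)³/(8*L³))
N(n(-42, -7), -1263) - (1851181 + U(1466)) = ((6 - 7) - 1263)³/(8*(6 - 7)³) - (1851181 + (⅓)/1466) = (⅛)*(-1 - 1263)³/(-1)³ - (1851181 + (⅓)*(1/1466)) = (⅛)*(-1)*(-1264)³ - (1851181 + 1/4398) = (⅛)*(-1)*(-2019487744) - 1*8141494039/4398 = 252435968 - 8141494039/4398 = 1102071893225/4398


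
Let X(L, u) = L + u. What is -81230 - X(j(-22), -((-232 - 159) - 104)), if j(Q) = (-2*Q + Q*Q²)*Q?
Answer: -315013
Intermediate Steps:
j(Q) = Q*(Q³ - 2*Q) (j(Q) = (-2*Q + Q³)*Q = (Q³ - 2*Q)*Q = Q*(Q³ - 2*Q))
-81230 - X(j(-22), -((-232 - 159) - 104)) = -81230 - ((-22)²*(-2 + (-22)²) - ((-232 - 159) - 104)) = -81230 - (484*(-2 + 484) - (-391 - 104)) = -81230 - (484*482 - 1*(-495)) = -81230 - (233288 + 495) = -81230 - 1*233783 = -81230 - 233783 = -315013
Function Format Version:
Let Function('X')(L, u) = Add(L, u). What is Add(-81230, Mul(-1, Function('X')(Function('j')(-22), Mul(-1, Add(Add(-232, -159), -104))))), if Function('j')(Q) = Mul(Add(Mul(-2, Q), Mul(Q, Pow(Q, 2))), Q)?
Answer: -315013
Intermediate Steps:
Function('j')(Q) = Mul(Q, Add(Pow(Q, 3), Mul(-2, Q))) (Function('j')(Q) = Mul(Add(Mul(-2, Q), Pow(Q, 3)), Q) = Mul(Add(Pow(Q, 3), Mul(-2, Q)), Q) = Mul(Q, Add(Pow(Q, 3), Mul(-2, Q))))
Add(-81230, Mul(-1, Function('X')(Function('j')(-22), Mul(-1, Add(Add(-232, -159), -104))))) = Add(-81230, Mul(-1, Add(Mul(Pow(-22, 2), Add(-2, Pow(-22, 2))), Mul(-1, Add(Add(-232, -159), -104))))) = Add(-81230, Mul(-1, Add(Mul(484, Add(-2, 484)), Mul(-1, Add(-391, -104))))) = Add(-81230, Mul(-1, Add(Mul(484, 482), Mul(-1, -495)))) = Add(-81230, Mul(-1, Add(233288, 495))) = Add(-81230, Mul(-1, 233783)) = Add(-81230, -233783) = -315013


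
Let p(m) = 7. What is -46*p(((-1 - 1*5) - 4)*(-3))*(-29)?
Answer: 9338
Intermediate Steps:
-46*p(((-1 - 1*5) - 4)*(-3))*(-29) = -46*7*(-29) = -322*(-29) = 9338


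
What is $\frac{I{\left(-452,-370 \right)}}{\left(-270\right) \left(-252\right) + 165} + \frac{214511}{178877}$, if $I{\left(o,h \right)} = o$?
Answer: $\frac{14549870351}{12200305785} \approx 1.1926$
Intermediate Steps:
$\frac{I{\left(-452,-370 \right)}}{\left(-270\right) \left(-252\right) + 165} + \frac{214511}{178877} = - \frac{452}{\left(-270\right) \left(-252\right) + 165} + \frac{214511}{178877} = - \frac{452}{68040 + 165} + 214511 \cdot \frac{1}{178877} = - \frac{452}{68205} + \frac{214511}{178877} = \frac{14549870351}{12200305785}$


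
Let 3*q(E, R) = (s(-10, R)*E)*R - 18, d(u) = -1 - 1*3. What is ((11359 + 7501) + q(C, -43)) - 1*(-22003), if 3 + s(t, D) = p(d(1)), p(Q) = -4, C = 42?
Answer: 45071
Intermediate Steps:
d(u) = -4 (d(u) = -1 - 3 = -4)
s(t, D) = -7 (s(t, D) = -3 - 4 = -7)
q(E, R) = -6 - 7*E*R/3 (q(E, R) = ((-7*E)*R - 18)/3 = (-7*E*R - 18)/3 = (-18 - 7*E*R)/3 = -6 - 7*E*R/3)
((11359 + 7501) + q(C, -43)) - 1*(-22003) = ((11359 + 7501) + (-6 - 7/3*42*(-43))) - 1*(-22003) = (18860 + (-6 + 4214)) + 22003 = (18860 + 4208) + 22003 = 23068 + 22003 = 45071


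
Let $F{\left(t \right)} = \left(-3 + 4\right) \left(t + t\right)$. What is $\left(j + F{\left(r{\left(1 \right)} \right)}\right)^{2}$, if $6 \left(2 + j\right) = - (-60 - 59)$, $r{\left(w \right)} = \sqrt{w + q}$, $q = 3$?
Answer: $\frac{17161}{36} \approx 476.69$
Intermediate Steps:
$r{\left(w \right)} = \sqrt{3 + w}$ ($r{\left(w \right)} = \sqrt{w + 3} = \sqrt{3 + w}$)
$F{\left(t \right)} = 2 t$ ($F{\left(t \right)} = 1 \cdot 2 t = 2 t$)
$j = \frac{107}{6}$ ($j = -2 + \frac{\left(-1\right) \left(-60 - 59\right)}{6} = -2 + \frac{\left(-1\right) \left(-119\right)}{6} = -2 + \frac{1}{6} \cdot 119 = -2 + \frac{119}{6} = \frac{107}{6} \approx 17.833$)
$\left(j + F{\left(r{\left(1 \right)} \right)}\right)^{2} = \left(\frac{107}{6} + 2 \sqrt{3 + 1}\right)^{2} = \left(\frac{107}{6} + 2 \sqrt{4}\right)^{2} = \left(\frac{107}{6} + 2 \cdot 2\right)^{2} = \left(\frac{107}{6} + 4\right)^{2} = \left(\frac{131}{6}\right)^{2} = \frac{17161}{36}$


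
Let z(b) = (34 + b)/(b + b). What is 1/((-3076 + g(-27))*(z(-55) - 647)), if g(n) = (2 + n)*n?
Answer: 110/170828749 ≈ 6.4392e-7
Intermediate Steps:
z(b) = (34 + b)/(2*b) (z(b) = (34 + b)/((2*b)) = (34 + b)*(1/(2*b)) = (34 + b)/(2*b))
g(n) = n*(2 + n)
1/((-3076 + g(-27))*(z(-55) - 647)) = 1/((-3076 - 27*(2 - 27))*((1/2)*(34 - 55)/(-55) - 647)) = 1/((-3076 - 27*(-25))*((1/2)*(-1/55)*(-21) - 647)) = 1/((-3076 + 675)*(21/110 - 647)) = 1/(-2401*(-71149/110)) = 1/(170828749/110) = 110/170828749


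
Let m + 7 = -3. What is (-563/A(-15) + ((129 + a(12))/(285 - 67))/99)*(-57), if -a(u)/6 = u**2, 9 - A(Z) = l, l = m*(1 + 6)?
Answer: 77321963/189442 ≈ 408.16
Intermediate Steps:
m = -10 (m = -7 - 3 = -10)
l = -70 (l = -10*(1 + 6) = -10*7 = -70)
A(Z) = 79 (A(Z) = 9 - 1*(-70) = 9 + 70 = 79)
a(u) = -6*u**2
(-563/A(-15) + ((129 + a(12))/(285 - 67))/99)*(-57) = (-563/79 + ((129 - 6*12**2)/(285 - 67))/99)*(-57) = (-563*1/79 + ((129 - 6*144)/218)*(1/99))*(-57) = (-563/79 + ((129 - 864)*(1/218))*(1/99))*(-57) = (-563/79 - 735*1/218*(1/99))*(-57) = (-563/79 - 735/218*1/99)*(-57) = (-563/79 - 245/7194)*(-57) = -4069577/568326*(-57) = 77321963/189442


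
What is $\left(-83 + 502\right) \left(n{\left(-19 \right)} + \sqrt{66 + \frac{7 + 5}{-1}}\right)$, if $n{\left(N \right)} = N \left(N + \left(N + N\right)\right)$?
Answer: $453777 + 1257 \sqrt{6} \approx 4.5686 \cdot 10^{5}$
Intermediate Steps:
$n{\left(N \right)} = 3 N^{2}$ ($n{\left(N \right)} = N \left(N + 2 N\right) = N 3 N = 3 N^{2}$)
$\left(-83 + 502\right) \left(n{\left(-19 \right)} + \sqrt{66 + \frac{7 + 5}{-1}}\right) = \left(-83 + 502\right) \left(3 \left(-19\right)^{2} + \sqrt{66 + \frac{7 + 5}{-1}}\right) = 419 \left(3 \cdot 361 + \sqrt{66 + 12 \left(-1\right)}\right) = 419 \left(1083 + \sqrt{66 - 12}\right) = 419 \left(1083 + \sqrt{54}\right) = 419 \left(1083 + 3 \sqrt{6}\right) = 453777 + 1257 \sqrt{6}$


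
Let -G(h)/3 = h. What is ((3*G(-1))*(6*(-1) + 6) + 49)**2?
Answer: 2401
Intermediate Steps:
G(h) = -3*h
((3*G(-1))*(6*(-1) + 6) + 49)**2 = ((3*(-3*(-1)))*(6*(-1) + 6) + 49)**2 = ((3*3)*(-6 + 6) + 49)**2 = (9*0 + 49)**2 = (0 + 49)**2 = 49**2 = 2401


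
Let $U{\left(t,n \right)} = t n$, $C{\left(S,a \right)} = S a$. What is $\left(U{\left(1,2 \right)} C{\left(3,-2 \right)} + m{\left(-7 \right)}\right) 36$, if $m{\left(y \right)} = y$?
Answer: $-684$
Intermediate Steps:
$U{\left(t,n \right)} = n t$
$\left(U{\left(1,2 \right)} C{\left(3,-2 \right)} + m{\left(-7 \right)}\right) 36 = \left(2 \cdot 1 \cdot 3 \left(-2\right) - 7\right) 36 = \left(2 \left(-6\right) - 7\right) 36 = \left(-12 - 7\right) 36 = \left(-19\right) 36 = -684$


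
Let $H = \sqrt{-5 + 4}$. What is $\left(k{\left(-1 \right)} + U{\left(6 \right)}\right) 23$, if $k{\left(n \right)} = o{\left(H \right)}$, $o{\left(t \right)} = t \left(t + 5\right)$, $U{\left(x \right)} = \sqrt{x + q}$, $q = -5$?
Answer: $115 i \approx 115.0 i$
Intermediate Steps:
$U{\left(x \right)} = \sqrt{-5 + x}$ ($U{\left(x \right)} = \sqrt{x - 5} = \sqrt{-5 + x}$)
$H = i$ ($H = \sqrt{-1} = i \approx 1.0 i$)
$o{\left(t \right)} = t \left(5 + t\right)$
$k{\left(n \right)} = i \left(5 + i\right)$
$\left(k{\left(-1 \right)} + U{\left(6 \right)}\right) 23 = \left(i \left(5 + i\right) + \sqrt{-5 + 6}\right) 23 = \left(i \left(5 + i\right) + \sqrt{1}\right) 23 = \left(i \left(5 + i\right) + 1\right) 23 = \left(1 + i \left(5 + i\right)\right) 23 = 23 + 23 i \left(5 + i\right)$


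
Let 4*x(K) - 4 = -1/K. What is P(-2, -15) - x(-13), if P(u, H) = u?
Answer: -157/52 ≈ -3.0192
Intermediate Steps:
x(K) = 1 - 1/(4*K) (x(K) = 1 + (-1/K)/4 = 1 - 1/(4*K))
P(-2, -15) - x(-13) = -2 - (-¼ - 13)/(-13) = -2 - (-1)*(-53)/(13*4) = -2 - 1*53/52 = -2 - 53/52 = -157/52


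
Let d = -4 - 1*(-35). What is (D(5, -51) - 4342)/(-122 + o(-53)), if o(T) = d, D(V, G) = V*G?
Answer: 4597/91 ≈ 50.516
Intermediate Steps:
D(V, G) = G*V
d = 31 (d = -4 + 35 = 31)
o(T) = 31
(D(5, -51) - 4342)/(-122 + o(-53)) = (-51*5 - 4342)/(-122 + 31) = (-255 - 4342)/(-91) = -4597*(-1/91) = 4597/91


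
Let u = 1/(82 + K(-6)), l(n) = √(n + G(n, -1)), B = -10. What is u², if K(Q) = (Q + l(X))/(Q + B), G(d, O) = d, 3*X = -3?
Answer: 256/(1318 - I*√2)² ≈ 0.00014737 + 3.1626e-7*I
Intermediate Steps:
X = -1 (X = (⅓)*(-3) = -1)
l(n) = √2*√n (l(n) = √(n + n) = √(2*n) = √2*√n)
K(Q) = (Q + I*√2)/(-10 + Q) (K(Q) = (Q + √2*√(-1))/(Q - 10) = (Q + √2*I)/(-10 + Q) = (Q + I*√2)/(-10 + Q))
u = 1/(659/8 - I*√2/16) (u = 1/(82 + (-6 + I*√2)/(-10 - 6)) = 1/(82 + (-6 + I*√2)/(-16)) = 1/(82 - (-6 + I*√2)/16) = 1/(82 + (3/8 - I*√2/16)) = 1/(659/8 - I*√2/16) ≈ 0.01214 + 1.3e-5*I)
u² = (10544/868563 + 8*I*√2/868563)²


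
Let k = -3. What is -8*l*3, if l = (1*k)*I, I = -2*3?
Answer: -432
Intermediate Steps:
I = -6
l = 18 (l = (1*(-3))*(-6) = -3*(-6) = 18)
-8*l*3 = -144*3 = -8*54 = -432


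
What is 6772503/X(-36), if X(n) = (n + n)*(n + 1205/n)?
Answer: 165183/122 ≈ 1354.0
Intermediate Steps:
X(n) = 2*n*(n + 1205/n) (X(n) = (2*n)*(n + 1205/n) = 2*n*(n + 1205/n))
6772503/X(-36) = 6772503/(2410 + 2*(-36)²) = 6772503/(2410 + 2*1296) = 6772503/(2410 + 2592) = 6772503/5002 = 6772503*(1/5002) = 165183/122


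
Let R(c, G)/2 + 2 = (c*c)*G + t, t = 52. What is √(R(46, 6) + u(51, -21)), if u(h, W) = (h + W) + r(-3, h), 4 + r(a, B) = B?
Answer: 3*√2841 ≈ 159.90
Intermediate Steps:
r(a, B) = -4 + B
R(c, G) = 100 + 2*G*c² (R(c, G) = -4 + 2*((c*c)*G + 52) = -4 + 2*(c²*G + 52) = -4 + 2*(G*c² + 52) = -4 + 2*(52 + G*c²) = -4 + (104 + 2*G*c²) = 100 + 2*G*c²)
u(h, W) = -4 + W + 2*h (u(h, W) = (h + W) + (-4 + h) = (W + h) + (-4 + h) = -4 + W + 2*h)
√(R(46, 6) + u(51, -21)) = √((100 + 2*6*46²) + (-4 - 21 + 2*51)) = √((100 + 2*6*2116) + (-4 - 21 + 102)) = √((100 + 25392) + 77) = √(25492 + 77) = √25569 = 3*√2841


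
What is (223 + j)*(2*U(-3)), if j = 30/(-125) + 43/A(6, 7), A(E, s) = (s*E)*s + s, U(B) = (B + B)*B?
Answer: 1404288/175 ≈ 8024.5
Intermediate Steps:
U(B) = 2*B**2 (U(B) = (2*B)*B = 2*B**2)
A(E, s) = s + E*s**2 (A(E, s) = (E*s)*s + s = E*s**2 + s = s + E*s**2)
j = -17/175 (j = 30/(-125) + 43/((7*(1 + 6*7))) = 30*(-1/125) + 43/((7*(1 + 42))) = -6/25 + 43/((7*43)) = -6/25 + 43/301 = -6/25 + 43*(1/301) = -6/25 + 1/7 = -17/175 ≈ -0.097143)
(223 + j)*(2*U(-3)) = (223 - 17/175)*(2*(2*(-3)**2)) = 39008*(2*(2*9))/175 = 39008*(2*18)/175 = (39008/175)*36 = 1404288/175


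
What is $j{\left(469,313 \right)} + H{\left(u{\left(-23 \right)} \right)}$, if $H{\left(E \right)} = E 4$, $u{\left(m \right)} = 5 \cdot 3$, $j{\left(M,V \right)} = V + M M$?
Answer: $220334$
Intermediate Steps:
$j{\left(M,V \right)} = V + M^{2}$
$u{\left(m \right)} = 15$
$H{\left(E \right)} = 4 E$
$j{\left(469,313 \right)} + H{\left(u{\left(-23 \right)} \right)} = \left(313 + 469^{2}\right) + 4 \cdot 15 = \left(313 + 219961\right) + 60 = 220274 + 60 = 220334$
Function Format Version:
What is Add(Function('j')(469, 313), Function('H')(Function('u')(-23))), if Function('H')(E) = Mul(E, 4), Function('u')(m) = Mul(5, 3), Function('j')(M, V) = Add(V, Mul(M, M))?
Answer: 220334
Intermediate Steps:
Function('j')(M, V) = Add(V, Pow(M, 2))
Function('u')(m) = 15
Function('H')(E) = Mul(4, E)
Add(Function('j')(469, 313), Function('H')(Function('u')(-23))) = Add(Add(313, Pow(469, 2)), Mul(4, 15)) = Add(Add(313, 219961), 60) = Add(220274, 60) = 220334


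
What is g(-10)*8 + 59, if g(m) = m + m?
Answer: -101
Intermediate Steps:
g(m) = 2*m
g(-10)*8 + 59 = (2*(-10))*8 + 59 = -20*8 + 59 = -160 + 59 = -101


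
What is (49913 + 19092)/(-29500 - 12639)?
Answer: -69005/42139 ≈ -1.6376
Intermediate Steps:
(49913 + 19092)/(-29500 - 12639) = 69005/(-42139) = 69005*(-1/42139) = -69005/42139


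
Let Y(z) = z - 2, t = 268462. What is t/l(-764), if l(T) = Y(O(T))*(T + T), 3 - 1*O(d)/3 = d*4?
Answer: -134231/7009700 ≈ -0.019149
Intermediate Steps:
O(d) = 9 - 12*d (O(d) = 9 - 3*d*4 = 9 - 12*d)
Y(z) = -2 + z
l(T) = 2*T*(7 - 12*T) (l(T) = (-2 + (9 - 12*T))*(T + T) = (7 - 12*T)*(2*T) = 2*T*(7 - 12*T))
t/l(-764) = 268462/((2*(-764)*(7 - 12*(-764)))) = 268462/((2*(-764)*(7 + 9168))) = 268462/((2*(-764)*9175)) = 268462/(-14019400) = 268462*(-1/14019400) = -134231/7009700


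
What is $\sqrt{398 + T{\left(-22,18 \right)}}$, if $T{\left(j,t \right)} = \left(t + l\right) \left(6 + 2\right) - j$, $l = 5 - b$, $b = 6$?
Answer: $2 \sqrt{139} \approx 23.58$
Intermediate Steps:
$l = -1$ ($l = 5 - 6 = -1$)
$T{\left(j,t \right)} = -8 - j + 8 t$ ($T{\left(j,t \right)} = \left(t - 1\right) \left(6 + 2\right) - j = \left(-1 + t\right) 8 - j = \left(-8 + 8 t\right) - j = -8 - j + 8 t$)
$\sqrt{398 + T{\left(-22,18 \right)}} = \sqrt{398 - -158} = \sqrt{398 + \left(-8 + 22 + 144\right)} = \sqrt{398 + 158} = \sqrt{556} = 2 \sqrt{139}$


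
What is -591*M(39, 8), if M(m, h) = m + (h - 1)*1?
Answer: -27186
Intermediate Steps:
M(m, h) = -1 + h + m (M(m, h) = m + (-1 + h)*1 = m + (-1 + h) = -1 + h + m)
-591*M(39, 8) = -591*(-1 + 8 + 39) = -591*46 = -27186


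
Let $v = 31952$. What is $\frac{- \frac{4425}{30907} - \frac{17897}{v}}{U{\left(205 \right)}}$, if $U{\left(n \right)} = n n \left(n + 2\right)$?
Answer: $- \frac{694530179}{8590787315917200} \approx -8.0846 \cdot 10^{-8}$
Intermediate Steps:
$U{\left(n \right)} = n^{2} \left(2 + n\right)$
$\frac{- \frac{4425}{30907} - \frac{17897}{v}}{U{\left(205 \right)}} = \frac{- \frac{4425}{30907} - \frac{17897}{31952}}{205^{2} \left(2 + 205\right)} = \frac{\left(-4425\right) \frac{1}{30907} - \frac{17897}{31952}}{42025 \cdot 207} = \frac{- \frac{4425}{30907} - \frac{17897}{31952}}{8699175} = \left(- \frac{694530179}{987540464}\right) \frac{1}{8699175} = - \frac{694530179}{8590787315917200}$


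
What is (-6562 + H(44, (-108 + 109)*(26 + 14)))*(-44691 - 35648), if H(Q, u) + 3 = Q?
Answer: 523890619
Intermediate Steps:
H(Q, u) = -3 + Q
(-6562 + H(44, (-108 + 109)*(26 + 14)))*(-44691 - 35648) = (-6562 + (-3 + 44))*(-44691 - 35648) = (-6562 + 41)*(-80339) = -6521*(-80339) = 523890619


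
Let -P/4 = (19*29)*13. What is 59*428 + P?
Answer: -3400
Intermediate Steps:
P = -28652 (P = -4*19*29*13 = -2204*13 = -4*7163 = -28652)
59*428 + P = 59*428 - 28652 = 25252 - 28652 = -3400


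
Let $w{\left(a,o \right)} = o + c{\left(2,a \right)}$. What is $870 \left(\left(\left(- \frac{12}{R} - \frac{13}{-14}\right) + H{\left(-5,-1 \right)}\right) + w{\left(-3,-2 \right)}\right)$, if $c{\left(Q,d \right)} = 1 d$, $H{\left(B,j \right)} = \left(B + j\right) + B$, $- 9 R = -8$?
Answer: $- \frac{174000}{7} \approx -24857.0$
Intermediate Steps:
$R = \frac{8}{9}$ ($R = \left(- \frac{1}{9}\right) \left(-8\right) = \frac{8}{9} \approx 0.88889$)
$H{\left(B,j \right)} = j + 2 B$
$c{\left(Q,d \right)} = d$
$w{\left(a,o \right)} = a + o$ ($w{\left(a,o \right)} = o + a = a + o$)
$870 \left(\left(\left(- \frac{12}{R} - \frac{13}{-14}\right) + H{\left(-5,-1 \right)}\right) + w{\left(-3,-2 \right)}\right) = 870 \left(\left(\left(- \frac{12}{\frac{8}{9}} - \frac{13}{-14}\right) + \left(-1 + 2 \left(-5\right)\right)\right) - 5\right) = 870 \left(\left(\left(\left(-12\right) \frac{9}{8} - - \frac{13}{14}\right) - 11\right) - 5\right) = 870 \left(\left(\left(- \frac{27}{2} + \frac{13}{14}\right) - 11\right) - 5\right) = 870 \left(\left(- \frac{88}{7} - 11\right) - 5\right) = 870 \left(- \frac{165}{7} - 5\right) = 870 \left(- \frac{200}{7}\right) = - \frac{174000}{7}$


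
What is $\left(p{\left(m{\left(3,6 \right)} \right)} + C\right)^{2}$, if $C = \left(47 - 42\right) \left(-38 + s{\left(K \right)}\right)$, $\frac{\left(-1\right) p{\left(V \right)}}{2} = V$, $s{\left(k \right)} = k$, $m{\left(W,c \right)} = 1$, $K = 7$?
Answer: $24649$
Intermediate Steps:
$p{\left(V \right)} = - 2 V$
$C = -155$ ($C = \left(47 - 42\right) \left(-38 + 7\right) = \left(47 - 42\right) \left(-31\right) = 5 \left(-31\right) = -155$)
$\left(p{\left(m{\left(3,6 \right)} \right)} + C\right)^{2} = \left(\left(-2\right) 1 - 155\right)^{2} = \left(-2 - 155\right)^{2} = \left(-157\right)^{2} = 24649$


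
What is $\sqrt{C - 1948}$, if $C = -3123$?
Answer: $i \sqrt{5071} \approx 71.211 i$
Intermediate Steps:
$\sqrt{C - 1948} = \sqrt{-3123 - 1948} = \sqrt{-5071} = i \sqrt{5071}$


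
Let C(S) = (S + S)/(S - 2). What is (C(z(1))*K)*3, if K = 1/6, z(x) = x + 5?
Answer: 3/2 ≈ 1.5000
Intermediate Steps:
z(x) = 5 + x
C(S) = 2*S/(-2 + S) (C(S) = (2*S)/(-2 + S) = 2*S/(-2 + S))
K = ⅙ ≈ 0.16667
(C(z(1))*K)*3 = ((2*(5 + 1)/(-2 + (5 + 1)))*(⅙))*3 = ((2*6/(-2 + 6))*(⅙))*3 = ((2*6/4)*(⅙))*3 = ((2*6*(¼))*(⅙))*3 = (3*(⅙))*3 = (½)*3 = 3/2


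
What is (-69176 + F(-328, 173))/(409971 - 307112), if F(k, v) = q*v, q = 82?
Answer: -54990/102859 ≈ -0.53462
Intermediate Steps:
F(k, v) = 82*v
(-69176 + F(-328, 173))/(409971 - 307112) = (-69176 + 82*173)/(409971 - 307112) = (-69176 + 14186)/102859 = -54990*1/102859 = -54990/102859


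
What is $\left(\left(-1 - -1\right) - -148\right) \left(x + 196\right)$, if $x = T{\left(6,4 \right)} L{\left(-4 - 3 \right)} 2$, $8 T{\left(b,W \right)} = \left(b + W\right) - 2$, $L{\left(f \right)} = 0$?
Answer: $29008$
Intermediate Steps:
$T{\left(b,W \right)} = - \frac{1}{4} + \frac{W}{8} + \frac{b}{8}$ ($T{\left(b,W \right)} = \frac{\left(b + W\right) - 2}{8} = \frac{\left(W + b\right) - 2}{8} = \frac{-2 + W + b}{8} = - \frac{1}{4} + \frac{W}{8} + \frac{b}{8}$)
$x = 0$ ($x = \left(- \frac{1}{4} + \frac{1}{8} \cdot 4 + \frac{1}{8} \cdot 6\right) 0 \cdot 2 = \left(- \frac{1}{4} + \frac{1}{2} + \frac{3}{4}\right) 0 \cdot 2 = 1 \cdot 0 \cdot 2 = 0 \cdot 2 = 0$)
$\left(\left(-1 - -1\right) - -148\right) \left(x + 196\right) = \left(\left(-1 - -1\right) - -148\right) \left(0 + 196\right) = \left(\left(-1 + 1\right) + 148\right) 196 = \left(0 + 148\right) 196 = 148 \cdot 196 = 29008$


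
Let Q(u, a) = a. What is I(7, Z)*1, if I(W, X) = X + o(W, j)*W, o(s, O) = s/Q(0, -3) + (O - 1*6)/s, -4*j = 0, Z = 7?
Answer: -46/3 ≈ -15.333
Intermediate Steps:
j = 0 (j = -1/4*0 = 0)
o(s, O) = -s/3 + (-6 + O)/s (o(s, O) = s/(-3) + (O - 1*6)/s = s*(-1/3) + (O - 6)/s = -s/3 + (-6 + O)/s)
I(W, X) = -6 + X - W**2/3 (I(W, X) = X + ((-6 + 0 - W**2/3)/W)*W = X + ((-6 - W**2/3)/W)*W = X + (-6 - W**2/3) = -6 + X - W**2/3)
I(7, Z)*1 = (-6 + 7 - 1/3*7**2)*1 = (-6 + 7 - 1/3*49)*1 = (-6 + 7 - 49/3)*1 = -46/3*1 = -46/3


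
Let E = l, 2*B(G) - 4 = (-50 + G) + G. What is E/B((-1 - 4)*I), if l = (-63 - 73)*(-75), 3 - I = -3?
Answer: -10200/53 ≈ -192.45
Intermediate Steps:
I = 6 (I = 3 - 1*(-3) = 3 + 3 = 6)
B(G) = -23 + G (B(G) = 2 + ((-50 + G) + G)/2 = 2 + (-50 + 2*G)/2 = 2 + (-25 + G) = -23 + G)
l = 10200 (l = -136*(-75) = 10200)
E = 10200
E/B((-1 - 4)*I) = 10200/(-23 + (-1 - 4)*6) = 10200/(-23 - 5*6) = 10200/(-23 - 30) = 10200/(-53) = 10200*(-1/53) = -10200/53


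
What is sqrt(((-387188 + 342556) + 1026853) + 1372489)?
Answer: sqrt(2354710) ≈ 1534.5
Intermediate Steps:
sqrt(((-387188 + 342556) + 1026853) + 1372489) = sqrt((-44632 + 1026853) + 1372489) = sqrt(982221 + 1372489) = sqrt(2354710)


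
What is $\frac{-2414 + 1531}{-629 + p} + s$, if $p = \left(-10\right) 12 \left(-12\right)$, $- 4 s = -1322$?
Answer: $\frac{534305}{1622} \approx 329.41$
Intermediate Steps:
$s = \frac{661}{2}$ ($s = \left(- \frac{1}{4}\right) \left(-1322\right) = \frac{661}{2} \approx 330.5$)
$p = 1440$ ($p = \left(-120\right) \left(-12\right) = 1440$)
$\frac{-2414 + 1531}{-629 + p} + s = \frac{-2414 + 1531}{-629 + 1440} + \frac{661}{2} = - \frac{883}{811} + \frac{661}{2} = \frac{534305}{1622}$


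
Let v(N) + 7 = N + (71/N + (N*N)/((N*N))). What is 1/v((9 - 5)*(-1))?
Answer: -4/111 ≈ -0.036036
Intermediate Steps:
v(N) = -6 + N + 71/N (v(N) = -7 + (N + (71/N + (N*N)/((N*N)))) = -7 + (N + (71/N + N²/(N²))) = -7 + (N + (71/N + N²/N²)) = -7 + (N + (71/N + 1)) = -7 + (N + (1 + 71/N)) = -7 + (1 + N + 71/N) = -6 + N + 71/N)
1/v((9 - 5)*(-1)) = 1/(-6 + (9 - 5)*(-1) + 71/(((9 - 5)*(-1)))) = 1/(-6 + 4*(-1) + 71/((4*(-1)))) = 1/(-6 - 4 + 71/(-4)) = 1/(-6 - 4 + 71*(-¼)) = 1/(-6 - 4 - 71/4) = 1/(-111/4) = -4/111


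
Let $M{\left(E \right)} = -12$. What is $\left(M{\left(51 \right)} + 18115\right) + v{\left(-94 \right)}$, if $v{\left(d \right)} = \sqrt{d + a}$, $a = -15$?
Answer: $18103 + i \sqrt{109} \approx 18103.0 + 10.44 i$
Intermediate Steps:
$v{\left(d \right)} = \sqrt{-15 + d}$ ($v{\left(d \right)} = \sqrt{d - 15} = \sqrt{-15 + d}$)
$\left(M{\left(51 \right)} + 18115\right) + v{\left(-94 \right)} = \left(-12 + 18115\right) + \sqrt{-15 - 94} = 18103 + \sqrt{-109} = 18103 + i \sqrt{109}$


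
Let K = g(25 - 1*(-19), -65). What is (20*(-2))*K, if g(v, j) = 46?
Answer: -1840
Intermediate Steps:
K = 46
(20*(-2))*K = (20*(-2))*46 = -40*46 = -1840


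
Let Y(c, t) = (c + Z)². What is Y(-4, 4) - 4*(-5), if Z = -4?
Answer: 84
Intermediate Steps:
Y(c, t) = (-4 + c)² (Y(c, t) = (c - 4)² = (-4 + c)²)
Y(-4, 4) - 4*(-5) = (-4 - 4)² - 4*(-5) = (-8)² + 20 = 64 + 20 = 84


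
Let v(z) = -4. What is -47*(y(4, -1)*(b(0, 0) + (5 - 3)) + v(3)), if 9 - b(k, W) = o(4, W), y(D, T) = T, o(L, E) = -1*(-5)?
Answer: 470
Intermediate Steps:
o(L, E) = 5
b(k, W) = 4 (b(k, W) = 9 - 1*5 = 9 - 5 = 4)
-47*(y(4, -1)*(b(0, 0) + (5 - 3)) + v(3)) = -47*(-(4 + (5 - 3)) - 4) = -47*(-(4 + 2) - 4) = -47*(-1*6 - 4) = -47*(-6 - 4) = -47*(-10) = 470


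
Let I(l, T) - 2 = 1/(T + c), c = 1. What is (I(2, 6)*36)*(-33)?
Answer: -17820/7 ≈ -2545.7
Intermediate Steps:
I(l, T) = 2 + 1/(1 + T) (I(l, T) = 2 + 1/(T + 1) = 2 + 1/(1 + T))
(I(2, 6)*36)*(-33) = (((3 + 2*6)/(1 + 6))*36)*(-33) = (((3 + 12)/7)*36)*(-33) = (((1/7)*15)*36)*(-33) = ((15/7)*36)*(-33) = (540/7)*(-33) = -17820/7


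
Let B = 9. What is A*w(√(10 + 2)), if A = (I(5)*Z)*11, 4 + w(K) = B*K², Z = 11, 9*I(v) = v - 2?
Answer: 12584/3 ≈ 4194.7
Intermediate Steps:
I(v) = -2/9 + v/9 (I(v) = (v - 2)/9 = (-2 + v)/9 = -2/9 + v/9)
w(K) = -4 + 9*K²
A = 121/3 (A = ((-2/9 + (⅑)*5)*11)*11 = ((-2/9 + 5/9)*11)*11 = ((⅓)*11)*11 = (11/3)*11 = 121/3 ≈ 40.333)
A*w(√(10 + 2)) = 121*(-4 + 9*(√(10 + 2))²)/3 = 121*(-4 + 9*(√12)²)/3 = 121*(-4 + 9*(2*√3)²)/3 = 121*(-4 + 9*12)/3 = 121*(-4 + 108)/3 = (121/3)*104 = 12584/3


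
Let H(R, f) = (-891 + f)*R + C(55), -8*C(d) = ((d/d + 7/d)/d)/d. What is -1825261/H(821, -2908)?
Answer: 1214711195500/2075680524531 ≈ 0.58521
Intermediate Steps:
C(d) = -(1 + 7/d)/(8*d**2) (C(d) = -(d/d + 7/d)/d/(8*d) = -(1 + 7/d)/d/(8*d) = -(1 + 7/d)/(8*d**2))
H(R, f) = -31/665500 + R*(-891 + f) (H(R, f) = (-891 + f)*R + (1/8)*(-7 - 1*55)/55**3 = R*(-891 + f) + (1/8)*(1/166375)*(-7 - 55) = R*(-891 + f) + (1/8)*(1/166375)*(-62) = R*(-891 + f) - 31/665500 = -31/665500 + R*(-891 + f))
-1825261/H(821, -2908) = -1825261/(-31/665500 - 891*821 + 821*(-2908)) = -1825261/(-31/665500 - 731511 - 2387468) = -1825261/(-2075680524531/665500) = -1825261*(-665500/2075680524531) = 1214711195500/2075680524531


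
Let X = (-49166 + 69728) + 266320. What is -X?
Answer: -286882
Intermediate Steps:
X = 286882 (X = 20562 + 266320 = 286882)
-X = -1*286882 = -286882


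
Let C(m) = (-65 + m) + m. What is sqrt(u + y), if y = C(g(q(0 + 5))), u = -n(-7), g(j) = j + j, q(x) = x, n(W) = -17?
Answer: 2*I*sqrt(7) ≈ 5.2915*I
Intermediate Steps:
g(j) = 2*j
C(m) = -65 + 2*m
u = 17 (u = -1*(-17) = 17)
y = -45 (y = -65 + 2*(2*(0 + 5)) = -65 + 2*(2*5) = -65 + 2*10 = -65 + 20 = -45)
sqrt(u + y) = sqrt(17 - 45) = sqrt(-28) = 2*I*sqrt(7)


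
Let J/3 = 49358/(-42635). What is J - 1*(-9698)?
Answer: 413326156/42635 ≈ 9694.5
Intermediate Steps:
J = -148074/42635 (J = 3*(49358/(-42635)) = 3*(49358*(-1/42635)) = 3*(-49358/42635) = -148074/42635 ≈ -3.4731)
J - 1*(-9698) = -148074/42635 - 1*(-9698) = -148074/42635 + 9698 = 413326156/42635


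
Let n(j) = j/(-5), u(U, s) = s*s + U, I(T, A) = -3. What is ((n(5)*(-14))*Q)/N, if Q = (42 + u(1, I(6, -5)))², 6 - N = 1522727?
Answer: -37856/1522721 ≈ -0.024861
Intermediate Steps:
u(U, s) = U + s² (u(U, s) = s² + U = U + s²)
n(j) = -j/5 (n(j) = j*(-⅕) = -j/5)
N = -1522721 (N = 6 - 1*1522727 = 6 - 1522727 = -1522721)
Q = 2704 (Q = (42 + (1 + (-3)²))² = (42 + (1 + 9))² = (42 + 10)² = 52² = 2704)
((n(5)*(-14))*Q)/N = ((-⅕*5*(-14))*2704)/(-1522721) = (-1*(-14)*2704)*(-1/1522721) = (14*2704)*(-1/1522721) = 37856*(-1/1522721) = -37856/1522721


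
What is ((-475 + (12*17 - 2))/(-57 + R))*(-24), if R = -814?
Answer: -504/67 ≈ -7.5224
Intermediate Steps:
((-475 + (12*17 - 2))/(-57 + R))*(-24) = ((-475 + (12*17 - 2))/(-57 - 814))*(-24) = ((-475 + (204 - 2))/(-871))*(-24) = ((-475 + 202)*(-1/871))*(-24) = -273*(-1/871)*(-24) = (21/67)*(-24) = -504/67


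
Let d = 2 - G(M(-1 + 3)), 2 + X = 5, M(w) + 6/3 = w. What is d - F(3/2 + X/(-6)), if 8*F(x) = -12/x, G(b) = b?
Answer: 7/2 ≈ 3.5000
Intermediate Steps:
M(w) = -2 + w
X = 3 (X = -2 + 5 = 3)
d = 2 (d = 2 - (-2 + (-1 + 3)) = 2 - (-2 + 2) = 2 - 1*0 = 2 + 0 = 2)
F(x) = -3/(2*x) (F(x) = (-12/x)/8 = -3/(2*x))
d - F(3/2 + X/(-6)) = 2 - (-3)/(2*(3/2 + 3/(-6))) = 2 - (-3)/(2*(3*(½) + 3*(-⅙))) = 2 - (-3)/(2*(3/2 - ½)) = 2 - (-3)/(2*1) = 2 - (-3)/2 = 2 - 1*(-3/2) = 2 + 3/2 = 7/2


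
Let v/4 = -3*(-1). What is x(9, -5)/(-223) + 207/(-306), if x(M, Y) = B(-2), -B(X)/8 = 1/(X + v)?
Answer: -25509/37910 ≈ -0.67288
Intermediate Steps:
v = 12 (v = 4*(-3*(-1)) = 4*3 = 12)
B(X) = -8/(12 + X) (B(X) = -8/(X + 12) = -8/(12 + X))
x(M, Y) = -⅘ (x(M, Y) = -8/(12 - 2) = -8/10 = -8*⅒ = -⅘)
x(9, -5)/(-223) + 207/(-306) = -⅘/(-223) + 207/(-306) = -⅘*(-1/223) + 207*(-1/306) = 4/1115 - 23/34 = -25509/37910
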